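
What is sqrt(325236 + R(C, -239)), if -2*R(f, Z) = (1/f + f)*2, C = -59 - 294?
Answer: sqrt(40571320054)/353 ≈ 570.60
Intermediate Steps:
C = -353
R(f, Z) = -f - 1/f (R(f, Z) = -(1/f + f)*2/2 = -(f + 1/f)*2/2 = -(2*f + 2/f)/2 = -f - 1/f)
sqrt(325236 + R(C, -239)) = sqrt(325236 + (-1*(-353) - 1/(-353))) = sqrt(325236 + (353 - 1*(-1/353))) = sqrt(325236 + (353 + 1/353)) = sqrt(325236 + 124610/353) = sqrt(114932918/353) = sqrt(40571320054)/353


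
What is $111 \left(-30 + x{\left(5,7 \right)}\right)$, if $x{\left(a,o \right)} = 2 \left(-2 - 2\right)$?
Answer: $-4218$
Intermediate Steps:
$x{\left(a,o \right)} = -8$ ($x{\left(a,o \right)} = 2 \left(-4\right) = -8$)
$111 \left(-30 + x{\left(5,7 \right)}\right) = 111 \left(-30 - 8\right) = 111 \left(-38\right) = -4218$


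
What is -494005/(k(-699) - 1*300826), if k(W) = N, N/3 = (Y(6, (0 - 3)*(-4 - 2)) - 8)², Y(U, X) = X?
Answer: 494005/300526 ≈ 1.6438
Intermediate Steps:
N = 300 (N = 3*((0 - 3)*(-4 - 2) - 8)² = 3*(-3*(-6) - 8)² = 3*(18 - 8)² = 3*10² = 3*100 = 300)
k(W) = 300
-494005/(k(-699) - 1*300826) = -494005/(300 - 1*300826) = -494005/(300 - 300826) = -494005/(-300526) = -494005*(-1/300526) = 494005/300526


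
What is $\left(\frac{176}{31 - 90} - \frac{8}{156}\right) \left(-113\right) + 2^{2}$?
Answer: $\frac{798170}{2301} \approx 346.88$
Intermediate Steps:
$\left(\frac{176}{31 - 90} - \frac{8}{156}\right) \left(-113\right) + 2^{2} = \left(\frac{176}{-59} - \frac{2}{39}\right) \left(-113\right) + 4 = \left(176 \left(- \frac{1}{59}\right) - \frac{2}{39}\right) \left(-113\right) + 4 = \left(- \frac{176}{59} - \frac{2}{39}\right) \left(-113\right) + 4 = \left(- \frac{6982}{2301}\right) \left(-113\right) + 4 = \frac{788966}{2301} + 4 = \frac{798170}{2301}$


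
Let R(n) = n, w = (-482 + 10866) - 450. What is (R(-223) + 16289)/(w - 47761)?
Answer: -16066/37827 ≈ -0.42472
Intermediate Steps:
w = 9934 (w = 10384 - 450 = 9934)
(R(-223) + 16289)/(w - 47761) = (-223 + 16289)/(9934 - 47761) = 16066/(-37827) = 16066*(-1/37827) = -16066/37827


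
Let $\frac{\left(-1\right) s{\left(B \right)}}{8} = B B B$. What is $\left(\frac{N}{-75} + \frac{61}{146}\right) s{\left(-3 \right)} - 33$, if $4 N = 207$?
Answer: $- \frac{167523}{1825} \approx -91.793$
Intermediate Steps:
$N = \frac{207}{4}$ ($N = \frac{1}{4} \cdot 207 = \frac{207}{4} \approx 51.75$)
$s{\left(B \right)} = - 8 B^{3}$ ($s{\left(B \right)} = - 8 B B B = - 8 B^{2} B = - 8 B^{3}$)
$\left(\frac{N}{-75} + \frac{61}{146}\right) s{\left(-3 \right)} - 33 = \left(\frac{207}{4 \left(-75\right)} + \frac{61}{146}\right) \left(- 8 \left(-3\right)^{3}\right) - 33 = \left(\frac{207}{4} \left(- \frac{1}{75}\right) + 61 \cdot \frac{1}{146}\right) \left(\left(-8\right) \left(-27\right)\right) - 33 = \left(- \frac{69}{100} + \frac{61}{146}\right) 216 - 33 = \left(- \frac{1987}{7300}\right) 216 - 33 = - \frac{107298}{1825} - 33 = - \frac{167523}{1825}$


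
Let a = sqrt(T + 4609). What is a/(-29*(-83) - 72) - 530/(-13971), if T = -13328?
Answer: 530/13971 + I*sqrt(8719)/2335 ≈ 0.037936 + 0.03999*I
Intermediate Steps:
a = I*sqrt(8719) (a = sqrt(-13328 + 4609) = sqrt(-8719) = I*sqrt(8719) ≈ 93.376*I)
a/(-29*(-83) - 72) - 530/(-13971) = (I*sqrt(8719))/(-29*(-83) - 72) - 530/(-13971) = (I*sqrt(8719))/(2407 - 72) - 530*(-1/13971) = (I*sqrt(8719))/2335 + 530/13971 = (I*sqrt(8719))*(1/2335) + 530/13971 = I*sqrt(8719)/2335 + 530/13971 = 530/13971 + I*sqrt(8719)/2335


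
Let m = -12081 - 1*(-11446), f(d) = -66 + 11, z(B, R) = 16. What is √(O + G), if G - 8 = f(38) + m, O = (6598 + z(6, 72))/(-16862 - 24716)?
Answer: I*√294817228545/20789 ≈ 26.118*I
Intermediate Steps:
O = -3307/20789 (O = (6598 + 16)/(-16862 - 24716) = 6614/(-41578) = 6614*(-1/41578) = -3307/20789 ≈ -0.15907)
f(d) = -55
m = -635 (m = -12081 + 11446 = -635)
G = -682 (G = 8 + (-55 - 635) = 8 - 690 = -682)
√(O + G) = √(-3307/20789 - 682) = √(-14181405/20789) = I*√294817228545/20789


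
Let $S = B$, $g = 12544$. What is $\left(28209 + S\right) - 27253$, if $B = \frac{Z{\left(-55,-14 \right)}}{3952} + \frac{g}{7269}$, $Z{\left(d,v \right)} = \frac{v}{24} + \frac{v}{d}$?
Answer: $\frac{6052786877729}{6319959360} \approx 957.73$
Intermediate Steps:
$Z{\left(d,v \right)} = \frac{v}{24} + \frac{v}{d}$ ($Z{\left(d,v \right)} = v \frac{1}{24} + \frac{v}{d} = \frac{v}{24} + \frac{v}{d}$)
$B = \frac{10905729569}{6319959360}$ ($B = \frac{\frac{1}{24} \left(-14\right) - \frac{14}{-55}}{3952} + \frac{12544}{7269} = \left(- \frac{7}{12} - - \frac{14}{55}\right) \frac{1}{3952} + 12544 \cdot \frac{1}{7269} = \left(- \frac{7}{12} + \frac{14}{55}\right) \frac{1}{3952} + \frac{12544}{7269} = \left(- \frac{217}{660}\right) \frac{1}{3952} + \frac{12544}{7269} = - \frac{217}{2608320} + \frac{12544}{7269} = \frac{10905729569}{6319959360} \approx 1.7256$)
$S = \frac{10905729569}{6319959360} \approx 1.7256$
$\left(28209 + S\right) - 27253 = \left(28209 + \frac{10905729569}{6319959360}\right) - 27253 = \frac{178290639315809}{6319959360} - 27253 = \frac{6052786877729}{6319959360}$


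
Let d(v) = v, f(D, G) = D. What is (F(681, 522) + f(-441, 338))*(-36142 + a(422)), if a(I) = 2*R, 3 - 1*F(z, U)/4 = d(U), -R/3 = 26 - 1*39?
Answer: 90773088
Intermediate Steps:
R = 39 (R = -3*(26 - 1*39) = -3*(26 - 39) = -3*(-13) = 39)
F(z, U) = 12 - 4*U
a(I) = 78 (a(I) = 2*39 = 78)
(F(681, 522) + f(-441, 338))*(-36142 + a(422)) = ((12 - 4*522) - 441)*(-36142 + 78) = ((12 - 2088) - 441)*(-36064) = (-2076 - 441)*(-36064) = -2517*(-36064) = 90773088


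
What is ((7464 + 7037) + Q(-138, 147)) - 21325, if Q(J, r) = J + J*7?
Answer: -7928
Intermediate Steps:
Q(J, r) = 8*J (Q(J, r) = J + 7*J = 8*J)
((7464 + 7037) + Q(-138, 147)) - 21325 = ((7464 + 7037) + 8*(-138)) - 21325 = (14501 - 1104) - 21325 = 13397 - 21325 = -7928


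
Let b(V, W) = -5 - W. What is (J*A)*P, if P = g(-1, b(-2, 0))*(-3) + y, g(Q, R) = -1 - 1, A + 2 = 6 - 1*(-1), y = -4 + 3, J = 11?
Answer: 275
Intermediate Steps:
y = -1
A = 5 (A = -2 + (6 - 1*(-1)) = -2 + (6 + 1) = -2 + 7 = 5)
g(Q, R) = -2
P = 5 (P = -2*(-3) - 1 = 6 - 1 = 5)
(J*A)*P = (11*5)*5 = 55*5 = 275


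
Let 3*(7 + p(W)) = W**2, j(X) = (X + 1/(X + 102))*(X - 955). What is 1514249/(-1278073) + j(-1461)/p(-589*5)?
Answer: 300640040503/8313549180969 ≈ 0.036163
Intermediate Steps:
j(X) = (-955 + X)*(X + 1/(102 + X)) (j(X) = (X + 1/(102 + X))*(-955 + X) = (-955 + X)*(X + 1/(102 + X)))
p(W) = -7 + W**2/3
1514249/(-1278073) + j(-1461)/p(-589*5) = 1514249/(-1278073) + ((-955 + (-1461)**3 - 97409*(-1461) - 853*(-1461)**2)/(102 - 1461))/(-7 + (-589*5)**2/3) = 1514249*(-1/1278073) + ((-955 - 3118535181 + 142314549 - 853*2134521)/(-1359))/(-7 + (1/3)*(-2945)**2) = -1514249/1278073 + (-(-955 - 3118535181 + 142314549 - 1820746413)/1359)/(-7 + (1/3)*8673025) = -1514249/1278073 + (-1/1359*(-4796968000))/(-7 + 8673025/3) = -1514249/1278073 + 31768000/(9*(8673004/3)) = -1514249/1278073 + (31768000/9)*(3/8673004) = -1514249/1278073 + 7942000/6504753 = 300640040503/8313549180969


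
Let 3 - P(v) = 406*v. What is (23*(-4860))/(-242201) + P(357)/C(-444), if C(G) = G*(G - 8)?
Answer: -4223822033/16202278096 ≈ -0.26069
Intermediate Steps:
P(v) = 3 - 406*v
C(G) = G*(-8 + G)
(23*(-4860))/(-242201) + P(357)/C(-444) = (23*(-4860))/(-242201) + (3 - 406*357)/((-444*(-8 - 444))) = -111780*(-1/242201) + (3 - 144942)/((-444*(-452))) = 111780/242201 - 144939/200688 = 111780/242201 - 144939*1/200688 = 111780/242201 - 48313/66896 = -4223822033/16202278096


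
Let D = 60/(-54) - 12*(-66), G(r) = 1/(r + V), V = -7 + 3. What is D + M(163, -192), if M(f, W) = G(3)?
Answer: 7109/9 ≈ 789.89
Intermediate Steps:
V = -4
G(r) = 1/(-4 + r) (G(r) = 1/(r - 4) = 1/(-4 + r))
M(f, W) = -1 (M(f, W) = 1/(-4 + 3) = 1/(-1) = -1)
D = 7118/9 (D = 60*(-1/54) + 792 = -10/9 + 792 = 7118/9 ≈ 790.89)
D + M(163, -192) = 7118/9 - 1 = 7109/9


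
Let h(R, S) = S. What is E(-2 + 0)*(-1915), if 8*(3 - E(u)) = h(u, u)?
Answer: -24895/4 ≈ -6223.8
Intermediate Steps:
E(u) = 3 - u/8
E(-2 + 0)*(-1915) = (3 - (-2 + 0)/8)*(-1915) = (3 - ⅛*(-2))*(-1915) = (3 + ¼)*(-1915) = (13/4)*(-1915) = -24895/4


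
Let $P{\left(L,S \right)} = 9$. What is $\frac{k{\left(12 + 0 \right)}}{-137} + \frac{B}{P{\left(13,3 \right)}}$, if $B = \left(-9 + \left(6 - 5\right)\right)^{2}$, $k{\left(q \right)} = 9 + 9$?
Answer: $\frac{8606}{1233} \approx 6.9797$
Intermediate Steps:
$k{\left(q \right)} = 18$
$B = 64$ ($B = \left(-9 + \left(6 - 5\right)\right)^{2} = \left(-9 + 1\right)^{2} = \left(-8\right)^{2} = 64$)
$\frac{k{\left(12 + 0 \right)}}{-137} + \frac{B}{P{\left(13,3 \right)}} = \frac{18}{-137} + \frac{64}{9} = 18 \left(- \frac{1}{137}\right) + 64 \cdot \frac{1}{9} = - \frac{18}{137} + \frac{64}{9} = \frac{8606}{1233}$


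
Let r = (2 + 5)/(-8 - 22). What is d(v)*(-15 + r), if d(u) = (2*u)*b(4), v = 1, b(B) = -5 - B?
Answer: 1371/5 ≈ 274.20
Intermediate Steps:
d(u) = -18*u (d(u) = (2*u)*(-5 - 1*4) = (2*u)*(-5 - 4) = (2*u)*(-9) = -18*u)
r = -7/30 (r = 7/(-30) = 7*(-1/30) = -7/30 ≈ -0.23333)
d(v)*(-15 + r) = (-18*1)*(-15 - 7/30) = -18*(-457/30) = 1371/5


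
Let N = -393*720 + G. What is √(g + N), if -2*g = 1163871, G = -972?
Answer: 3*I*√384830/2 ≈ 930.52*I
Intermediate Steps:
g = -1163871/2 (g = -½*1163871 = -1163871/2 ≈ -5.8194e+5)
N = -283932 (N = -393*720 - 972 = -282960 - 972 = -283932)
√(g + N) = √(-1163871/2 - 283932) = √(-1731735/2) = 3*I*√384830/2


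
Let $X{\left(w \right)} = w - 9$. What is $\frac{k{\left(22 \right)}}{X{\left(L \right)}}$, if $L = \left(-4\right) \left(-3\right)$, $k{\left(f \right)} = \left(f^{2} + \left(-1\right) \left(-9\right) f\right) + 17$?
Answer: $233$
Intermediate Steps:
$k{\left(f \right)} = 17 + f^{2} + 9 f$ ($k{\left(f \right)} = \left(f^{2} + 9 f\right) + 17 = 17 + f^{2} + 9 f$)
$L = 12$
$X{\left(w \right)} = -9 + w$
$\frac{k{\left(22 \right)}}{X{\left(L \right)}} = \frac{17 + 22^{2} + 9 \cdot 22}{-9 + 12} = \frac{17 + 484 + 198}{3} = 699 \cdot \frac{1}{3} = 233$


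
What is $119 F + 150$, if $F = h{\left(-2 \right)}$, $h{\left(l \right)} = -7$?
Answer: $-683$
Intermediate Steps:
$F = -7$
$119 F + 150 = 119 \left(-7\right) + 150 = -833 + 150 = -683$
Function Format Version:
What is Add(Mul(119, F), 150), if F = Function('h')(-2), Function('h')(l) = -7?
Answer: -683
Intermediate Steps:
F = -7
Add(Mul(119, F), 150) = Add(Mul(119, -7), 150) = Add(-833, 150) = -683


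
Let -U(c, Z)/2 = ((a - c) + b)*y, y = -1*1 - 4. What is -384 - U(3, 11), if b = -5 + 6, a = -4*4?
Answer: -204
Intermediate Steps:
a = -16
b = 1
y = -5 (y = -1 - 4 = -5)
U(c, Z) = -150 - 10*c (U(c, Z) = -2*((-16 - c) + 1)*(-5) = -2*(-15 - c)*(-5) = -2*(75 + 5*c) = -150 - 10*c)
-384 - U(3, 11) = -384 - (-150 - 10*3) = -384 - (-150 - 30) = -384 - 1*(-180) = -384 + 180 = -204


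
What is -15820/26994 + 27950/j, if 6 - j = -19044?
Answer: 503457/571373 ≈ 0.88113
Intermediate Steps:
j = 19050 (j = 6 - 1*(-19044) = 6 + 19044 = 19050)
-15820/26994 + 27950/j = -15820/26994 + 27950/19050 = -15820*1/26994 + 27950*(1/19050) = -7910/13497 + 559/381 = 503457/571373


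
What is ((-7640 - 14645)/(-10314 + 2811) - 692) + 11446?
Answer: 80709547/7503 ≈ 10757.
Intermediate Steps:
((-7640 - 14645)/(-10314 + 2811) - 692) + 11446 = (-22285/(-7503) - 692) + 11446 = (-22285*(-1/7503) - 692) + 11446 = (22285/7503 - 692) + 11446 = -5169791/7503 + 11446 = 80709547/7503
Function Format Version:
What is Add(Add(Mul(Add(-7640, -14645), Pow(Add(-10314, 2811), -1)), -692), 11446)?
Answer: Rational(80709547, 7503) ≈ 10757.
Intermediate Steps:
Add(Add(Mul(Add(-7640, -14645), Pow(Add(-10314, 2811), -1)), -692), 11446) = Add(Add(Mul(-22285, Pow(-7503, -1)), -692), 11446) = Add(Add(Mul(-22285, Rational(-1, 7503)), -692), 11446) = Add(Add(Rational(22285, 7503), -692), 11446) = Add(Rational(-5169791, 7503), 11446) = Rational(80709547, 7503)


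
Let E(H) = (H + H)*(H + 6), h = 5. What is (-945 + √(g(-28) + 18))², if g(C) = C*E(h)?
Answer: (945 - I*√3062)² ≈ 8.8996e+5 - 1.0458e+5*I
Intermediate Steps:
E(H) = 2*H*(6 + H) (E(H) = (2*H)*(6 + H) = 2*H*(6 + H))
g(C) = 110*C (g(C) = C*(2*5*(6 + 5)) = C*(2*5*11) = C*110 = 110*C)
(-945 + √(g(-28) + 18))² = (-945 + √(110*(-28) + 18))² = (-945 + √(-3080 + 18))² = (-945 + √(-3062))² = (-945 + I*√3062)²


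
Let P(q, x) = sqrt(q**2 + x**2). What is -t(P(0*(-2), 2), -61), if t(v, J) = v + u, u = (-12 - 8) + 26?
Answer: -8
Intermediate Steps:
u = 6 (u = -20 + 26 = 6)
t(v, J) = 6 + v (t(v, J) = v + 6 = 6 + v)
-t(P(0*(-2), 2), -61) = -(6 + sqrt((0*(-2))**2 + 2**2)) = -(6 + sqrt(0**2 + 4)) = -(6 + sqrt(0 + 4)) = -(6 + sqrt(4)) = -(6 + 2) = -1*8 = -8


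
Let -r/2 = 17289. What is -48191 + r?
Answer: -82769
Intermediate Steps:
r = -34578 (r = -2*17289 = -34578)
-48191 + r = -48191 - 34578 = -82769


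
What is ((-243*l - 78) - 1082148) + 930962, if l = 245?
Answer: -210799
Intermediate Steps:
((-243*l - 78) - 1082148) + 930962 = ((-243*245 - 78) - 1082148) + 930962 = ((-59535 - 78) - 1082148) + 930962 = (-59613 - 1082148) + 930962 = -1141761 + 930962 = -210799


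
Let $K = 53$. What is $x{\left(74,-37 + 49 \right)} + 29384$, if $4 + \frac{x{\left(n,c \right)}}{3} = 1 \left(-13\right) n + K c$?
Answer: $28394$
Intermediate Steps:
$x{\left(n,c \right)} = -12 - 39 n + 159 c$ ($x{\left(n,c \right)} = -12 + 3 \left(1 \left(-13\right) n + 53 c\right) = -12 + 3 \left(- 13 n + 53 c\right) = -12 + \left(- 39 n + 159 c\right) = -12 - 39 n + 159 c$)
$x{\left(74,-37 + 49 \right)} + 29384 = \left(-12 - 2886 + 159 \left(-37 + 49\right)\right) + 29384 = \left(-12 - 2886 + 159 \cdot 12\right) + 29384 = \left(-12 - 2886 + 1908\right) + 29384 = -990 + 29384 = 28394$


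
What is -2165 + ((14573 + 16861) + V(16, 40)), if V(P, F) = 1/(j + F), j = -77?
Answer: 1082952/37 ≈ 29269.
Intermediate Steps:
V(P, F) = 1/(-77 + F)
-2165 + ((14573 + 16861) + V(16, 40)) = -2165 + ((14573 + 16861) + 1/(-77 + 40)) = -2165 + (31434 + 1/(-37)) = -2165 + (31434 - 1/37) = -2165 + 1163057/37 = 1082952/37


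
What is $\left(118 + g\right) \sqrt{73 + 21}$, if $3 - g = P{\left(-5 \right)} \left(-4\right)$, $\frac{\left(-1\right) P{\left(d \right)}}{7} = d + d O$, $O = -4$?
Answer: $- 299 \sqrt{94} \approx -2898.9$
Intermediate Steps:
$P{\left(d \right)} = 21 d$ ($P{\left(d \right)} = - 7 \left(d + d \left(-4\right)\right) = - 7 \left(d - 4 d\right) = - 7 \left(- 3 d\right) = 21 d$)
$g = -417$ ($g = 3 - 21 \left(-5\right) \left(-4\right) = 3 - \left(-105\right) \left(-4\right) = 3 - 420 = -417$)
$\left(118 + g\right) \sqrt{73 + 21} = \left(118 - 417\right) \sqrt{73 + 21} = - 299 \sqrt{94}$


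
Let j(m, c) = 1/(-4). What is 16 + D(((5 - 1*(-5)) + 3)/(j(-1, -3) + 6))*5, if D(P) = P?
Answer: 628/23 ≈ 27.304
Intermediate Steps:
j(m, c) = -¼
16 + D(((5 - 1*(-5)) + 3)/(j(-1, -3) + 6))*5 = 16 + (((5 - 1*(-5)) + 3)/(-¼ + 6))*5 = 16 + (((5 + 5) + 3)/(23/4))*5 = 16 + ((10 + 3)*(4/23))*5 = 16 + (13*(4/23))*5 = 16 + (52/23)*5 = 16 + 260/23 = 628/23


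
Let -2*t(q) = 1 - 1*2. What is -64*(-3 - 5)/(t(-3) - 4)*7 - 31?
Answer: -1055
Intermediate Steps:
t(q) = 1/2 (t(q) = -(1 - 1*2)/2 = -(1 - 2)/2 = -1/2*(-1) = 1/2)
-64*(-3 - 5)/(t(-3) - 4)*7 - 31 = -64*(-3 - 5)/(1/2 - 4)*7 - 31 = -64*(-8/(-7/2))*7 - 31 = -64*(-8*(-2/7))*7 - 31 = -1024*7/7 - 31 = -64*16 - 31 = -1024 - 31 = -1055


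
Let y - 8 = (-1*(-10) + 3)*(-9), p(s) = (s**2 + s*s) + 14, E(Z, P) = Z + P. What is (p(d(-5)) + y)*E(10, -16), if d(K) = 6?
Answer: 138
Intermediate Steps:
E(Z, P) = P + Z
p(s) = 14 + 2*s**2 (p(s) = (s**2 + s**2) + 14 = 2*s**2 + 14 = 14 + 2*s**2)
y = -109 (y = 8 + (-1*(-10) + 3)*(-9) = 8 + (10 + 3)*(-9) = 8 + 13*(-9) = 8 - 117 = -109)
(p(d(-5)) + y)*E(10, -16) = ((14 + 2*6**2) - 109)*(-16 + 10) = ((14 + 2*36) - 109)*(-6) = ((14 + 72) - 109)*(-6) = (86 - 109)*(-6) = -23*(-6) = 138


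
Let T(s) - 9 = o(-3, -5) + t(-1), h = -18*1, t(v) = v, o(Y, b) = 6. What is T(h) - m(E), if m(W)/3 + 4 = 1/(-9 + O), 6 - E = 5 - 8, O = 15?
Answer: 51/2 ≈ 25.500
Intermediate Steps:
E = 9 (E = 6 - (5 - 8) = 6 - 1*(-3) = 6 + 3 = 9)
m(W) = -23/2 (m(W) = -12 + 3/(-9 + 15) = -12 + 3/6 = -12 + 3*(1/6) = -12 + 1/2 = -23/2)
h = -18
T(s) = 14 (T(s) = 9 + (6 - 1) = 9 + 5 = 14)
T(h) - m(E) = 14 - 1*(-23/2) = 14 + 23/2 = 51/2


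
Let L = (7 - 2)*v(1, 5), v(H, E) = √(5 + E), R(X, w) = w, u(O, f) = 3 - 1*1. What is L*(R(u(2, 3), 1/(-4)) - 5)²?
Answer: 2205*√10/16 ≈ 435.80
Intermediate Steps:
u(O, f) = 2 (u(O, f) = 3 - 1 = 2)
L = 5*√10 (L = (7 - 2)*√(5 + 5) = 5*√10 ≈ 15.811)
L*(R(u(2, 3), 1/(-4)) - 5)² = (5*√10)*(1/(-4) - 5)² = (5*√10)*(1*(-¼) - 5)² = (5*√10)*(-¼ - 5)² = (5*√10)*(-21/4)² = (5*√10)*(441/16) = 2205*√10/16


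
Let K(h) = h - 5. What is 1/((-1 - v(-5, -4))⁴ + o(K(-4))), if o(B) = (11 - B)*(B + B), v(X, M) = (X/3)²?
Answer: -6561/1025624 ≈ -0.0063971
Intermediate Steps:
v(X, M) = X²/9 (v(X, M) = (X*(⅓))² = (X/3)² = X²/9)
K(h) = -5 + h
o(B) = 2*B*(11 - B) (o(B) = (11 - B)*(2*B) = 2*B*(11 - B))
1/((-1 - v(-5, -4))⁴ + o(K(-4))) = 1/((-1 - (-5)²/9)⁴ + 2*(-5 - 4)*(11 - (-5 - 4))) = 1/((-1 - 25/9)⁴ + 2*(-9)*(11 - 1*(-9))) = 1/((-1 - 1*25/9)⁴ + 2*(-9)*(11 + 9)) = 1/((-1 - 25/9)⁴ + 2*(-9)*20) = 1/((-34/9)⁴ - 360) = 1/(1336336/6561 - 360) = 1/(-1025624/6561) = -6561/1025624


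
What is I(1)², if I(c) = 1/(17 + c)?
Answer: 1/324 ≈ 0.0030864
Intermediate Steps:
I(1)² = (1/(17 + 1))² = (1/18)² = 1/324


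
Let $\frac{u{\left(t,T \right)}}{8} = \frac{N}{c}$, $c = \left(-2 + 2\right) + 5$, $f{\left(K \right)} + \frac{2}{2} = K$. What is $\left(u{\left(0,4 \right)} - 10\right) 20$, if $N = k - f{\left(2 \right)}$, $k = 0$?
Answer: $-232$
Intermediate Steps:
$f{\left(K \right)} = -1 + K$
$c = 5$ ($c = 0 + 5 = 5$)
$N = -1$ ($N = 0 - \left(-1 + 2\right) = 0 - 1 = -1$)
$u{\left(t,T \right)} = - \frac{8}{5}$ ($u{\left(t,T \right)} = 8 \left(- \frac{1}{5}\right) = - \frac{8}{5}$)
$\left(u{\left(0,4 \right)} - 10\right) 20 = \left(- \frac{8}{5} - 10\right) 20 = \left(- \frac{58}{5}\right) 20 = -232$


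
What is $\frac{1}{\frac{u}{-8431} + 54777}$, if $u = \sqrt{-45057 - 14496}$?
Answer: $\frac{1297881874099}{71094075417540774} + \frac{8431 i \sqrt{6617}}{71094075417540774} \approx 1.8256 \cdot 10^{-5} + 9.6466 \cdot 10^{-12} i$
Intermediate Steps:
$u = 3 i \sqrt{6617}$ ($u = \sqrt{-45057 - 14496} = \sqrt{-59553} = 3 i \sqrt{6617} \approx 244.03 i$)
$\frac{1}{\frac{u}{-8431} + 54777} = \frac{1}{\frac{3 i \sqrt{6617}}{-8431} + 54777} = \frac{1}{3 i \sqrt{6617} \left(- \frac{1}{8431}\right) + 54777} = \frac{1}{- \frac{3 i \sqrt{6617}}{8431} + 54777} = \frac{1}{54777 - \frac{3 i \sqrt{6617}}{8431}}$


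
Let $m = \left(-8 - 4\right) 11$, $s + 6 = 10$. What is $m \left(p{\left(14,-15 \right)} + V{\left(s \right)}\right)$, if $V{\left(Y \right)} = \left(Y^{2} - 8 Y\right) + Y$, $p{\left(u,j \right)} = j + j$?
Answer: $5544$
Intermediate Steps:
$s = 4$ ($s = -6 + 10 = 4$)
$p{\left(u,j \right)} = 2 j$
$m = -132$ ($m = \left(-12\right) 11 = -132$)
$V{\left(Y \right)} = Y^{2} - 7 Y$
$m \left(p{\left(14,-15 \right)} + V{\left(s \right)}\right) = - 132 \left(2 \left(-15\right) + 4 \left(-7 + 4\right)\right) = - 132 \left(-30 + 4 \left(-3\right)\right) = - 132 \left(-30 - 12\right) = \left(-132\right) \left(-42\right) = 5544$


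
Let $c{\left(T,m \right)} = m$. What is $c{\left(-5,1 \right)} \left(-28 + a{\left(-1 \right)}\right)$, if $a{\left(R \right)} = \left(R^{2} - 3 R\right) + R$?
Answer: $-25$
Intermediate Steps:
$a{\left(R \right)} = R^{2} - 2 R$
$c{\left(-5,1 \right)} \left(-28 + a{\left(-1 \right)}\right) = 1 \left(-28 - \left(-2 - 1\right)\right) = 1 \left(-28 - -3\right) = 1 \left(-28 + 3\right) = 1 \left(-25\right) = -25$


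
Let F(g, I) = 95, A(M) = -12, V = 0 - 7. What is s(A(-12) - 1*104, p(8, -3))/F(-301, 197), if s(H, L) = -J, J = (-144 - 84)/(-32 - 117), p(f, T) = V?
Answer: -12/745 ≈ -0.016107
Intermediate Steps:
V = -7
p(f, T) = -7
J = 228/149 (J = -228/(-149) = -228*(-1/149) = 228/149 ≈ 1.5302)
s(H, L) = -228/149 (s(H, L) = -1*228/149 = -228/149)
s(A(-12) - 1*104, p(8, -3))/F(-301, 197) = -228/149/95 = -228/149*1/95 = -12/745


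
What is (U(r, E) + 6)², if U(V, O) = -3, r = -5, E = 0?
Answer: 9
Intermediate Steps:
(U(r, E) + 6)² = (-3 + 6)² = 3² = 9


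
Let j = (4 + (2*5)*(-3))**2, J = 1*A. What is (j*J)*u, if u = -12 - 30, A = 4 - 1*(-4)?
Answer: -227136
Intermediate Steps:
A = 8 (A = 4 + 4 = 8)
u = -42
J = 8 (J = 1*8 = 8)
j = 676 (j = (4 + 10*(-3))**2 = (4 - 30)**2 = (-26)**2 = 676)
(j*J)*u = (676*8)*(-42) = 5408*(-42) = -227136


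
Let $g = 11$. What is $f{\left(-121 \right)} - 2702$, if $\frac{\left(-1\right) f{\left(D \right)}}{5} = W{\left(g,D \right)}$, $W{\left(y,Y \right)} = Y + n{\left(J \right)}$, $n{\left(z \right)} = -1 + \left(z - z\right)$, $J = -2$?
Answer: $-2092$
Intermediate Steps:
$n{\left(z \right)} = -1$ ($n{\left(z \right)} = -1 + 0 = -1$)
$W{\left(y,Y \right)} = -1 + Y$ ($W{\left(y,Y \right)} = Y - 1 = -1 + Y$)
$f{\left(D \right)} = 5 - 5 D$ ($f{\left(D \right)} = - 5 \left(-1 + D\right) = 5 - 5 D$)
$f{\left(-121 \right)} - 2702 = \left(5 - -605\right) - 2702 = \left(5 + 605\right) - 2702 = 610 - 2702 = -2092$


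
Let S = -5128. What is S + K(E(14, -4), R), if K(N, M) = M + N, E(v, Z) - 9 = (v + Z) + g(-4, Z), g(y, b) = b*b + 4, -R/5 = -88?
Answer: -4649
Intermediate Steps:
R = 440 (R = -5*(-88) = 440)
g(y, b) = 4 + b² (g(y, b) = b² + 4 = 4 + b²)
E(v, Z) = 13 + Z + v + Z² (E(v, Z) = 9 + ((v + Z) + (4 + Z²)) = 9 + ((Z + v) + (4 + Z²)) = 9 + (4 + Z + v + Z²) = 13 + Z + v + Z²)
S + K(E(14, -4), R) = -5128 + (440 + (13 - 4 + 14 + (-4)²)) = -5128 + (440 + (13 - 4 + 14 + 16)) = -5128 + (440 + 39) = -5128 + 479 = -4649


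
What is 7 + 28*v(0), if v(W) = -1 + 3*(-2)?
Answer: -189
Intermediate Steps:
v(W) = -7 (v(W) = -1 - 6 = -7)
7 + 28*v(0) = 7 + 28*(-7) = 7 - 196 = -189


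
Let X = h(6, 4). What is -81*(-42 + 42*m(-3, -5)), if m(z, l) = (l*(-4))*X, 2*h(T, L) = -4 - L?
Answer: 275562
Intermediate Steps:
h(T, L) = -2 - L/2 (h(T, L) = (-4 - L)/2 = -2 - L/2)
X = -4 (X = -2 - 1/2*4 = -2 - 2 = -4)
m(z, l) = 16*l (m(z, l) = (l*(-4))*(-4) = -4*l*(-4) = 16*l)
-81*(-42 + 42*m(-3, -5)) = -81*(-42 + 42*(16*(-5))) = -81*(-42 + 42*(-80)) = -81*(-42 - 3360) = -81*(-3402) = 275562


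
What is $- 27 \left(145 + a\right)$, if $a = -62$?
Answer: $-2241$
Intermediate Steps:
$- 27 \left(145 + a\right) = - 27 \left(145 - 62\right) = \left(-27\right) 83 = -2241$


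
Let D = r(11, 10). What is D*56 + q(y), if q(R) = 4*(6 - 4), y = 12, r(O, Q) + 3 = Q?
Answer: 400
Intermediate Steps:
r(O, Q) = -3 + Q
D = 7 (D = -3 + 10 = 7)
q(R) = 8 (q(R) = 4*2 = 8)
D*56 + q(y) = 7*56 + 8 = 392 + 8 = 400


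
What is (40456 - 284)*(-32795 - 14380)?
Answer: -1895114100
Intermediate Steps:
(40456 - 284)*(-32795 - 14380) = 40172*(-47175) = -1895114100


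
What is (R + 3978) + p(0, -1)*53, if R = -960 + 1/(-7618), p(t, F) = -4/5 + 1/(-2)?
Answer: 56165607/19045 ≈ 2949.1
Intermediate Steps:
p(t, F) = -13/10 (p(t, F) = -4*⅕ + 1*(-½) = -⅘ - ½ = -13/10)
R = -7313281/7618 (R = -960 - 1/7618 = -7313281/7618 ≈ -960.00)
(R + 3978) + p(0, -1)*53 = (-7313281/7618 + 3978) - 13/10*53 = 22991123/7618 - 689/10 = 56165607/19045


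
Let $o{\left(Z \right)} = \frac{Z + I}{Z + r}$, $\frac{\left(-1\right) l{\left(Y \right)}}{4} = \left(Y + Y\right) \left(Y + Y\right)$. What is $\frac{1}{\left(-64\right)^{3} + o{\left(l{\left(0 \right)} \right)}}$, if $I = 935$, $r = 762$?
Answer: $- \frac{762}{199752793} \approx -3.8147 \cdot 10^{-6}$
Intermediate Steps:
$l{\left(Y \right)} = - 16 Y^{2}$ ($l{\left(Y \right)} = - 4 \left(Y + Y\right) \left(Y + Y\right) = - 4 \cdot 2 Y 2 Y = - 4 \cdot 4 Y^{2} = - 16 Y^{2}$)
$o{\left(Z \right)} = \frac{935 + Z}{762 + Z}$ ($o{\left(Z \right)} = \frac{Z + 935}{Z + 762} = \frac{935 + Z}{762 + Z}$)
$\frac{1}{\left(-64\right)^{3} + o{\left(l{\left(0 \right)} \right)}} = \frac{1}{\left(-64\right)^{3} + \frac{935 - 16 \cdot 0^{2}}{762 - 16 \cdot 0^{2}}} = \frac{1}{-262144 + \frac{935 - 0}{762 - 0}} = \frac{1}{-262144 + \frac{935 + 0}{762 + 0}} = \frac{1}{-262144 + \frac{1}{762} \cdot 935} = \frac{1}{-262144 + \frac{935}{762}} = \frac{1}{- \frac{199752793}{762}} = - \frac{762}{199752793}$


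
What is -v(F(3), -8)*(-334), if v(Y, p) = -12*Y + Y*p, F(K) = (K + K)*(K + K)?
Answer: -240480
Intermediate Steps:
F(K) = 4*K² (F(K) = (2*K)*(2*K) = 4*K²)
-v(F(3), -8)*(-334) = -(4*3²)*(-12 - 8)*(-334) = -(4*9)*(-20)*(-334) = -36*(-20)*(-334) = -(-720)*(-334) = -1*240480 = -240480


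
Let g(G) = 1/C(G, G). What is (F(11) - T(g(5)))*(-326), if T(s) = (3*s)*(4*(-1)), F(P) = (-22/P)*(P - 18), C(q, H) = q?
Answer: -26732/5 ≈ -5346.4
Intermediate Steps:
g(G) = 1/G
F(P) = -22*(-18 + P)/P (F(P) = (-22/P)*(-18 + P) = -22*(-18 + P)/P)
T(s) = -12*s (T(s) = (3*s)*(-4) = -12*s)
(F(11) - T(g(5)))*(-326) = ((-22 + 396/11) - (-12)/5)*(-326) = ((-22 + 396*(1/11)) - (-12)/5)*(-326) = ((-22 + 36) - 1*(-12/5))*(-326) = (14 + 12/5)*(-326) = (82/5)*(-326) = -26732/5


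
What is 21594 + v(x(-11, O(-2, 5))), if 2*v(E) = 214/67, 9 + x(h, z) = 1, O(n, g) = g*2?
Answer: 1446905/67 ≈ 21596.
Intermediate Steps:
O(n, g) = 2*g
x(h, z) = -8 (x(h, z) = -9 + 1 = -8)
v(E) = 107/67 (v(E) = (214/67)/2 = (214*(1/67))/2 = (½)*(214/67) = 107/67)
21594 + v(x(-11, O(-2, 5))) = 21594 + 107/67 = 1446905/67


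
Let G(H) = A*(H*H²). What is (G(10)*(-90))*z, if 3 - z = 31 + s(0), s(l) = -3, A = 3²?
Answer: 20250000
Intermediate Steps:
A = 9
G(H) = 9*H³ (G(H) = 9*(H*H²) = 9*H³)
z = -25 (z = 3 - (31 - 3) = 3 - 1*28 = 3 - 28 = -25)
(G(10)*(-90))*z = ((9*10³)*(-90))*(-25) = ((9*1000)*(-90))*(-25) = (9000*(-90))*(-25) = -810000*(-25) = 20250000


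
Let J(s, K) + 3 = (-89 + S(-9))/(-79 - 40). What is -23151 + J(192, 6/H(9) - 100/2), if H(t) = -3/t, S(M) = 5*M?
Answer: -2755192/119 ≈ -23153.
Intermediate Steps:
J(s, K) = -223/119 (J(s, K) = -3 + (-89 + 5*(-9))/(-79 - 40) = -3 + (-89 - 45)/(-119) = -3 - 134*(-1/119) = -3 + 134/119 = -223/119)
-23151 + J(192, 6/H(9) - 100/2) = -23151 - 223/119 = -2755192/119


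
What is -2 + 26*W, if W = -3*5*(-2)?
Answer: 778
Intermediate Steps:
W = 30 (W = -15*(-2) = 30)
-2 + 26*W = -2 + 26*30 = -2 + 780 = 778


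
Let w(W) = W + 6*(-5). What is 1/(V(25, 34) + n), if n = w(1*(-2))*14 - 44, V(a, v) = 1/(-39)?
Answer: -39/19189 ≈ -0.0020324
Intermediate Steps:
w(W) = -30 + W (w(W) = W - 30 = -30 + W)
V(a, v) = -1/39
n = -492 (n = (-30 + 1*(-2))*14 - 44 = (-30 - 2)*14 - 44 = -32*14 - 44 = -448 - 44 = -492)
1/(V(25, 34) + n) = 1/(-1/39 - 492) = 1/(-19189/39) = -39/19189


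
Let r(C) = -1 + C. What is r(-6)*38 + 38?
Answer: -228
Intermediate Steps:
r(-6)*38 + 38 = (-1 - 6)*38 + 38 = -7*38 + 38 = -266 + 38 = -228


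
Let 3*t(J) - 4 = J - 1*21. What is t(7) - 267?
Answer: -811/3 ≈ -270.33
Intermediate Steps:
t(J) = -17/3 + J/3 (t(J) = 4/3 + (J - 1*21)/3 = 4/3 + (J - 21)/3 = 4/3 + (-21 + J)/3 = 4/3 + (-7 + J/3) = -17/3 + J/3)
t(7) - 267 = (-17/3 + (1/3)*7) - 267 = (-17/3 + 7/3) - 267 = -10/3 - 267 = -811/3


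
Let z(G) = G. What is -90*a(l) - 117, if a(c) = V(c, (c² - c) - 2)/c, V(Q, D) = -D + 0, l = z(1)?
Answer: -297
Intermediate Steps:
l = 1
V(Q, D) = -D
a(c) = (2 + c - c²)/c (a(c) = (-((c² - c) - 2))/c = (-(-2 + c² - c))/c = (2 + c - c²)/c)
-90*a(l) - 117 = -90*(1 - 1*1 + 2/1) - 117 = -90*(1 - 1 + 2*1) - 117 = -90*(1 - 1 + 2) - 117 = -90*2 - 117 = -180 - 117 = -297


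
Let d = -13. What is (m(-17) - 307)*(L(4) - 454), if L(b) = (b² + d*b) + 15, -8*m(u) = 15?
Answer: 1173725/8 ≈ 1.4672e+5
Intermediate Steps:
m(u) = -15/8 (m(u) = -⅛*15 = -15/8)
L(b) = 15 + b² - 13*b (L(b) = (b² - 13*b) + 15 = 15 + b² - 13*b)
(m(-17) - 307)*(L(4) - 454) = (-15/8 - 307)*((15 + 4² - 13*4) - 454) = -2471*((15 + 16 - 52) - 454)/8 = -2471*(-21 - 454)/8 = -2471/8*(-475) = 1173725/8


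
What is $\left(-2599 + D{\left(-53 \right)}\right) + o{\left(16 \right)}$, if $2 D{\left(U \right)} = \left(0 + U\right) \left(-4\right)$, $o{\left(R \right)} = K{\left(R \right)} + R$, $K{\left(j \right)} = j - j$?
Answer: $-2477$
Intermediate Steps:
$K{\left(j \right)} = 0$
$o{\left(R \right)} = R$ ($o{\left(R \right)} = 0 + R = R$)
$D{\left(U \right)} = - 2 U$ ($D{\left(U \right)} = \frac{\left(0 + U\right) \left(-4\right)}{2} = \frac{U \left(-4\right)}{2} = \frac{\left(-4\right) U}{2} = - 2 U$)
$\left(-2599 + D{\left(-53 \right)}\right) + o{\left(16 \right)} = \left(-2599 - -106\right) + 16 = \left(-2599 + 106\right) + 16 = -2493 + 16 = -2477$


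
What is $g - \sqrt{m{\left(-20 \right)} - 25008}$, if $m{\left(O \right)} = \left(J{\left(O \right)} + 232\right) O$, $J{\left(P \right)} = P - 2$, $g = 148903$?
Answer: $148903 - 2 i \sqrt{7302} \approx 1.489 \cdot 10^{5} - 170.9 i$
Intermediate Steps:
$J{\left(P \right)} = -2 + P$
$m{\left(O \right)} = O \left(230 + O\right)$ ($m{\left(O \right)} = \left(\left(-2 + O\right) + 232\right) O = \left(230 + O\right) O = O \left(230 + O\right)$)
$g - \sqrt{m{\left(-20 \right)} - 25008} = 148903 - \sqrt{- 20 \left(230 - 20\right) - 25008} = 148903 - \sqrt{\left(-20\right) 210 - 25008} = 148903 - \sqrt{-4200 - 25008} = 148903 - \sqrt{-29208} = 148903 - 2 i \sqrt{7302}$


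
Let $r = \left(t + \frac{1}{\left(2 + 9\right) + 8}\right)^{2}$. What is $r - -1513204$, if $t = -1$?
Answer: $\frac{546266968}{361} \approx 1.5132 \cdot 10^{6}$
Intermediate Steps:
$r = \frac{324}{361}$ ($r = \left(-1 + \frac{1}{\left(2 + 9\right) + 8}\right)^{2} = \left(-1 + \frac{1}{11 + 8}\right)^{2} = \left(-1 + \frac{1}{19}\right)^{2} = \left(- \frac{18}{19}\right)^{2} = \frac{324}{361} \approx 0.89751$)
$r - -1513204 = \frac{324}{361} - -1513204 = \frac{324}{361} + 1513204 = \frac{546266968}{361}$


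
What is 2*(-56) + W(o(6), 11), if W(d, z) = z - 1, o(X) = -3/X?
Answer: -102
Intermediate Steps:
W(d, z) = -1 + z
2*(-56) + W(o(6), 11) = 2*(-56) + (-1 + 11) = -112 + 10 = -102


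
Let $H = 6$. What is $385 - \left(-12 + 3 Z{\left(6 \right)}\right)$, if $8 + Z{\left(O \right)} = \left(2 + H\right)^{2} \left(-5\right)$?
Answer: $1381$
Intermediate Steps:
$Z{\left(O \right)} = -328$ ($Z{\left(O \right)} = -8 + \left(2 + 6\right)^{2} \left(-5\right) = -8 + 8^{2} \left(-5\right) = -8 + 64 \left(-5\right) = -8 - 320 = -328$)
$385 - \left(-12 + 3 Z{\left(6 \right)}\right) = 385 + \left(\left(-3\right) \left(-328\right) + 12\right) = 385 + \left(984 + 12\right) = 385 + 996 = 1381$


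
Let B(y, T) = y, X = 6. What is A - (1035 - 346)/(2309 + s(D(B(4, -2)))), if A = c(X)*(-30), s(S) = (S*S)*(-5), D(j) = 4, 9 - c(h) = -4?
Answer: -869999/2229 ≈ -390.31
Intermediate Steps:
c(h) = 13 (c(h) = 9 - 1*(-4) = 9 + 4 = 13)
s(S) = -5*S**2 (s(S) = S**2*(-5) = -5*S**2)
A = -390 (A = 13*(-30) = -390)
A - (1035 - 346)/(2309 + s(D(B(4, -2)))) = -390 - (1035 - 346)/(2309 - 5*4**2) = -390 - 689/(2309 - 5*16) = -390 - 689/(2309 - 80) = -390 - 689/2229 = -869999/2229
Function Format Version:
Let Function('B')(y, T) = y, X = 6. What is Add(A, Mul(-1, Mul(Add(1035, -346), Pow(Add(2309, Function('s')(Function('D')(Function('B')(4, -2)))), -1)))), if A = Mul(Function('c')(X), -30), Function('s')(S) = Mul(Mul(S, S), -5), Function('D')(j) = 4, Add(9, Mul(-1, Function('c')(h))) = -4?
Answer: Rational(-869999, 2229) ≈ -390.31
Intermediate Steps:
Function('c')(h) = 13 (Function('c')(h) = Add(9, Mul(-1, -4)) = Add(9, 4) = 13)
Function('s')(S) = Mul(-5, Pow(S, 2)) (Function('s')(S) = Mul(Pow(S, 2), -5) = Mul(-5, Pow(S, 2)))
A = -390 (A = Mul(13, -30) = -390)
Add(A, Mul(-1, Mul(Add(1035, -346), Pow(Add(2309, Function('s')(Function('D')(Function('B')(4, -2)))), -1)))) = Add(-390, Mul(-1, Mul(Add(1035, -346), Pow(Add(2309, Mul(-5, Pow(4, 2))), -1)))) = Add(-390, Mul(-1, Mul(689, Pow(Add(2309, Mul(-5, 16)), -1)))) = Add(-390, Mul(-1, Mul(689, Pow(Add(2309, -80), -1)))) = Add(-390, Mul(-1, Mul(689, Pow(2229, -1)))) = Add(-390, Mul(-1, Mul(689, Rational(1, 2229)))) = Add(-390, Mul(-1, Rational(689, 2229))) = Add(-390, Rational(-689, 2229)) = Rational(-869999, 2229)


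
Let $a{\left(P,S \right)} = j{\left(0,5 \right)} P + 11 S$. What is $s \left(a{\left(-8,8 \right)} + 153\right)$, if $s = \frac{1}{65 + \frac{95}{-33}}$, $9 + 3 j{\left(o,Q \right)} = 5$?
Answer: $\frac{1661}{410} \approx 4.0512$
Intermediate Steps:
$j{\left(o,Q \right)} = - \frac{4}{3}$ ($j{\left(o,Q \right)} = -3 + \frac{1}{3} \cdot 5 = -3 + \frac{5}{3} = - \frac{4}{3}$)
$a{\left(P,S \right)} = 11 S - \frac{4 P}{3}$ ($a{\left(P,S \right)} = - \frac{4 P}{3} + 11 S = 11 S - \frac{4 P}{3}$)
$s = \frac{33}{2050}$ ($s = \frac{1}{65 + 95 \left(- \frac{1}{33}\right)} = \frac{1}{65 - \frac{95}{33}} = \frac{1}{\frac{2050}{33}} = \frac{33}{2050} \approx 0.016098$)
$s \left(a{\left(-8,8 \right)} + 153\right) = \frac{33 \left(\left(11 \cdot 8 - - \frac{32}{3}\right) + 153\right)}{2050} = \frac{33 \left(\left(88 + \frac{32}{3}\right) + 153\right)}{2050} = \frac{33 \left(\frac{296}{3} + 153\right)}{2050} = \frac{33}{2050} \cdot \frac{755}{3} = \frac{1661}{410}$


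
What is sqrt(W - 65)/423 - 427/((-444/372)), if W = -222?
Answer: 13237/37 + I*sqrt(287)/423 ≈ 357.76 + 0.04005*I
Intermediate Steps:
sqrt(W - 65)/423 - 427/((-444/372)) = sqrt(-222 - 65)/423 - 427/((-444/372)) = sqrt(-287)*(1/423) - 427/((-444*1/372)) = (I*sqrt(287))*(1/423) - 427/(-37/31) = I*sqrt(287)/423 - 427*(-31/37) = I*sqrt(287)/423 + 13237/37 = 13237/37 + I*sqrt(287)/423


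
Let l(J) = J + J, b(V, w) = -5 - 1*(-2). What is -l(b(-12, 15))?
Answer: 6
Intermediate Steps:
b(V, w) = -3 (b(V, w) = -5 + 2 = -3)
l(J) = 2*J
-l(b(-12, 15)) = -2*(-3) = -1*(-6) = 6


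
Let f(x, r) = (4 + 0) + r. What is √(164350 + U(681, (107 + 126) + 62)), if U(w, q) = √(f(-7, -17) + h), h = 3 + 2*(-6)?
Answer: √(164350 + I*√22) ≈ 405.4 + 0.006*I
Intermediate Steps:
f(x, r) = 4 + r
h = -9 (h = 3 - 12 = -9)
U(w, q) = I*√22 (U(w, q) = √((4 - 17) - 9) = √(-13 - 9) = √(-22) = I*√22)
√(164350 + U(681, (107 + 126) + 62)) = √(164350 + I*√22)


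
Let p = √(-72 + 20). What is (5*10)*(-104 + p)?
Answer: -5200 + 100*I*√13 ≈ -5200.0 + 360.56*I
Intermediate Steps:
p = 2*I*√13 (p = √(-52) = 2*I*√13 ≈ 7.2111*I)
(5*10)*(-104 + p) = (5*10)*(-104 + 2*I*√13) = 50*(-104 + 2*I*√13) = -5200 + 100*I*√13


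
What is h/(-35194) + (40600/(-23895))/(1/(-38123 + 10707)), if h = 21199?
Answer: 7834713766459/168192126 ≈ 46582.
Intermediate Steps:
h/(-35194) + (40600/(-23895))/(1/(-38123 + 10707)) = 21199/(-35194) + (40600/(-23895))/(1/(-38123 + 10707)) = 21199*(-1/35194) + (40600*(-1/23895))/(1/(-27416)) = -21199/35194 - 8120/(4779*(-1/27416)) = -21199/35194 - 8120/4779*(-27416) = -21199/35194 + 222617920/4779 = 7834713766459/168192126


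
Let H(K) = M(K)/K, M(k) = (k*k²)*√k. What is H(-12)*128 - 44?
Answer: -44 + 36864*I*√3 ≈ -44.0 + 63850.0*I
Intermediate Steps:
M(k) = k^(7/2) (M(k) = k³*√k = k^(7/2))
H(K) = K^(5/2) (H(K) = K^(7/2)/K = K^(5/2))
H(-12)*128 - 44 = (-12)^(5/2)*128 - 44 = (288*I*√3)*128 - 44 = 36864*I*√3 - 44 = -44 + 36864*I*√3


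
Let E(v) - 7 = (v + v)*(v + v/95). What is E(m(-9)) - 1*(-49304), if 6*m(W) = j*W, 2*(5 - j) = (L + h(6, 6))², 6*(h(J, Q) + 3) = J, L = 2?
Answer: 939069/19 ≈ 49425.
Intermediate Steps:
h(J, Q) = -3 + J/6
j = 5 (j = 5 - (2 + (-3 + (⅙)*6))²/2 = 5 - (2 + (-3 + 1))²/2 = 5 - (2 - 2)²/2 = 5 - ½*0² = 5 - ½*0 = 5 + 0 = 5)
m(W) = 5*W/6 (m(W) = (5*W)/6 = 5*W/6)
E(v) = 7 + 192*v²/95 (E(v) = 7 + (v + v)*(v + v/95) = 7 + (2*v)*(v + v*(1/95)) = 7 + (2*v)*(v + v/95) = 7 + (2*v)*(96*v/95) = 7 + 192*v²/95)
E(m(-9)) - 1*(-49304) = (7 + 192*((⅚)*(-9))²/95) - 1*(-49304) = (7 + 192*(-15/2)²/95) + 49304 = (7 + (192/95)*(225/4)) + 49304 = (7 + 2160/19) + 49304 = 2293/19 + 49304 = 939069/19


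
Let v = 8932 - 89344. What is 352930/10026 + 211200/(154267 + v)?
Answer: 2818313635/74047023 ≈ 38.061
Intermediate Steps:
v = -80412
352930/10026 + 211200/(154267 + v) = 352930/10026 + 211200/(154267 - 80412) = 352930*(1/10026) + 211200/73855 = 176465/5013 + 211200*(1/73855) = 176465/5013 + 42240/14771 = 2818313635/74047023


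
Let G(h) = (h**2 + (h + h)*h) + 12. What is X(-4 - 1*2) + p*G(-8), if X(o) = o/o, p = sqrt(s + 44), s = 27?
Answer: 1 + 204*sqrt(71) ≈ 1719.9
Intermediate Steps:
G(h) = 12 + 3*h**2 (G(h) = (h**2 + (2*h)*h) + 12 = (h**2 + 2*h**2) + 12 = 3*h**2 + 12 = 12 + 3*h**2)
p = sqrt(71) (p = sqrt(27 + 44) = sqrt(71) ≈ 8.4261)
X(o) = 1
X(-4 - 1*2) + p*G(-8) = 1 + sqrt(71)*(12 + 3*(-8)**2) = 1 + sqrt(71)*(12 + 3*64) = 1 + sqrt(71)*(12 + 192) = 1 + sqrt(71)*204 = 1 + 204*sqrt(71)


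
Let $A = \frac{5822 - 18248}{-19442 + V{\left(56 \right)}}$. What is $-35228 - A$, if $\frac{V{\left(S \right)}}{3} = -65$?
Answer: $- \frac{691784662}{19637} \approx -35229.0$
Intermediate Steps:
$V{\left(S \right)} = -195$ ($V{\left(S \right)} = 3 \left(-65\right) = -195$)
$A = \frac{12426}{19637}$ ($A = \frac{5822 - 18248}{-19442 - 195} = - \frac{12426}{-19637} = \left(-12426\right) \left(- \frac{1}{19637}\right) = \frac{12426}{19637} \approx 0.63278$)
$-35228 - A = -35228 - \frac{12426}{19637} = - \frac{691784662}{19637}$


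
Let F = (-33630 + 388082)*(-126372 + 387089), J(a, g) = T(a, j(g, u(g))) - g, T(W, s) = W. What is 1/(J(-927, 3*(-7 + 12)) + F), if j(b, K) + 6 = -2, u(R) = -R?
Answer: 1/92411661142 ≈ 1.0821e-11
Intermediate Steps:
j(b, K) = -8 (j(b, K) = -6 - 2 = -8)
J(a, g) = a - g
F = 92411662084 (F = 354452*260717 = 92411662084)
1/(J(-927, 3*(-7 + 12)) + F) = 1/((-927 - 3*(-7 + 12)) + 92411662084) = 1/((-927 - 3*5) + 92411662084) = 1/((-927 - 1*15) + 92411662084) = 1/((-927 - 15) + 92411662084) = 1/(-942 + 92411662084) = 1/92411661142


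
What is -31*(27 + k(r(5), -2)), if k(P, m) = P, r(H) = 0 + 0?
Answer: -837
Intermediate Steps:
r(H) = 0
-31*(27 + k(r(5), -2)) = -31*(27 + 0) = -31*27 = -837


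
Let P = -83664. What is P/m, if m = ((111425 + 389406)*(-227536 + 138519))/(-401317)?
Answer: -33575785488/44582473127 ≈ -0.75312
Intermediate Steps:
m = 44582473127/401317 (m = (500831*(-89017))*(-1/401317) = -44582473127*(-1/401317) = 44582473127/401317 ≈ 1.1109e+5)
P/m = -83664/44582473127/401317 = -83664*401317/44582473127 = -33575785488/44582473127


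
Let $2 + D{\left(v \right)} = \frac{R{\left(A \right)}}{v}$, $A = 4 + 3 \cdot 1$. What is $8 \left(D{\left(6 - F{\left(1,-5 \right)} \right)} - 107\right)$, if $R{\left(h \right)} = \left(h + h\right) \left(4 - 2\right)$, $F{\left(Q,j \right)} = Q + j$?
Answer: $- \frac{4248}{5} \approx -849.6$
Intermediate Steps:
$A = 7$ ($A = 4 + 3 = 7$)
$R{\left(h \right)} = 4 h$ ($R{\left(h \right)} = 2 h 2 = 4 h$)
$D{\left(v \right)} = -2 + \frac{28}{v}$ ($D{\left(v \right)} = -2 + \frac{4 \cdot 7}{v} = -2 + \frac{28}{v}$)
$8 \left(D{\left(6 - F{\left(1,-5 \right)} \right)} - 107\right) = 8 \left(\left(-2 + \frac{28}{6 - \left(1 - 5\right)}\right) - 107\right) = 8 \left(\left(-2 + \frac{28}{6 - -4}\right) - 107\right) = 8 \left(\left(-2 + \frac{28}{6 + 4}\right) - 107\right) = 8 \left(\left(-2 + \frac{28}{10}\right) - 107\right) = 8 \left(\left(-2 + 28 \cdot \frac{1}{10}\right) - 107\right) = 8 \left(\left(-2 + \frac{14}{5}\right) - 107\right) = 8 \left(\frac{4}{5} - 107\right) = 8 \left(- \frac{531}{5}\right) = - \frac{4248}{5}$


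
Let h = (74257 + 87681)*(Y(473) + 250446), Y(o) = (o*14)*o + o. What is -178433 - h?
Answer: -547856674683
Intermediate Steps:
Y(o) = o + 14*o**2 (Y(o) = (14*o)*o + o = 14*o**2 + o = o + 14*o**2)
h = 547856496250 (h = (74257 + 87681)*(473*(1 + 14*473) + 250446) = 161938*(473*(1 + 6622) + 250446) = 161938*(473*6623 + 250446) = 161938*(3132679 + 250446) = 161938*3383125 = 547856496250)
-178433 - h = -178433 - 1*547856496250 = -178433 - 547856496250 = -547856674683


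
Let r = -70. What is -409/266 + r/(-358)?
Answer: -63901/47614 ≈ -1.3421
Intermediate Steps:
-409/266 + r/(-358) = -409/266 - 70/(-358) = -409*1/266 - 70*(-1/358) = -409/266 + 35/179 = -63901/47614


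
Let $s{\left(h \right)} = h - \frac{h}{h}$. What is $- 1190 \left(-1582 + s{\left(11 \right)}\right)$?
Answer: $1870680$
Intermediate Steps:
$s{\left(h \right)} = -1 + h$ ($s{\left(h \right)} = h - 1 = -1 + h$)
$- 1190 \left(-1582 + s{\left(11 \right)}\right) = - 1190 \left(-1582 + \left(-1 + 11\right)\right) = - 1190 \left(-1582 + 10\right) = \left(-1190\right) \left(-1572\right) = 1870680$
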